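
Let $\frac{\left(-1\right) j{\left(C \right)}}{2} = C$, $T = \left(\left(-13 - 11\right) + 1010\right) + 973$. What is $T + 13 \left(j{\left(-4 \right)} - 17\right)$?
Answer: $1842$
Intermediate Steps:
$T = 1959$ ($T = \left(-24 + 1010\right) + 973 = 986 + 973 = 1959$)
$j{\left(C \right)} = - 2 C$
$T + 13 \left(j{\left(-4 \right)} - 17\right) = 1959 + 13 \left(\left(-2\right) \left(-4\right) - 17\right) = 1959 + 13 \left(8 - 17\right) = 1959 + 13 \left(-9\right) = 1959 - 117 = 1842$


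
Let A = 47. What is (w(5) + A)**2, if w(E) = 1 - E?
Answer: 1849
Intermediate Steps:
(w(5) + A)**2 = ((1 - 1*5) + 47)**2 = ((1 - 5) + 47)**2 = (-4 + 47)**2 = 43**2 = 1849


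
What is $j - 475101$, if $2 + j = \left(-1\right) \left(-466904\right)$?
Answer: $-8199$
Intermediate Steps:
$j = 466902$ ($j = -2 - -466904 = -2 + 466904 = 466902$)
$j - 475101 = 466902 - 475101 = -8199$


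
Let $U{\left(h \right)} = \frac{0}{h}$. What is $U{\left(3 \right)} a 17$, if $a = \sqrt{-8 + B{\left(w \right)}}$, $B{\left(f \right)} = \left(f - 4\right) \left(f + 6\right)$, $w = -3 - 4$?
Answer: $0$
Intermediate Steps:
$U{\left(h \right)} = 0$
$w = -7$
$B{\left(f \right)} = \left(-4 + f\right) \left(6 + f\right)$
$a = \sqrt{3}$ ($a = \sqrt{-8 + \left(-24 + \left(-7\right)^{2} + 2 \left(-7\right)\right)} = \sqrt{-8 - -11} = \sqrt{-8 + 11} = \sqrt{3} \approx 1.732$)
$U{\left(3 \right)} a 17 = 0 \sqrt{3} \cdot 17 = 0 \cdot 17 = 0$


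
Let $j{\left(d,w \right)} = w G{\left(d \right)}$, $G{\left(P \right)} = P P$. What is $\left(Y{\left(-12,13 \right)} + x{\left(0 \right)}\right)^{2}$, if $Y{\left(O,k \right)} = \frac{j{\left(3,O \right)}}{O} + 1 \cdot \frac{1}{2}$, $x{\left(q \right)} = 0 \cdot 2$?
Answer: $\frac{361}{4} \approx 90.25$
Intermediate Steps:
$G{\left(P \right)} = P^{2}$
$j{\left(d,w \right)} = w d^{2}$
$x{\left(q \right)} = 0$
$Y{\left(O,k \right)} = \frac{19}{2}$ ($Y{\left(O,k \right)} = \frac{O 3^{2}}{O} + 1 \cdot \frac{1}{2} = \frac{O 9}{O} + 1 \cdot \frac{1}{2} = \frac{9 O}{O} + \frac{1}{2} = 9 + \frac{1}{2} = \frac{19}{2}$)
$\left(Y{\left(-12,13 \right)} + x{\left(0 \right)}\right)^{2} = \left(\frac{19}{2} + 0\right)^{2} = \left(\frac{19}{2}\right)^{2} = \frac{361}{4}$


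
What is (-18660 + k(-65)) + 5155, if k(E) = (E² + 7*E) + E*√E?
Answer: -9735 - 65*I*√65 ≈ -9735.0 - 524.05*I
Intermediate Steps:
k(E) = E² + E^(3/2) + 7*E (k(E) = (E² + 7*E) + E^(3/2) = E² + E^(3/2) + 7*E)
(-18660 + k(-65)) + 5155 = (-18660 + ((-65)² + (-65)^(3/2) + 7*(-65))) + 5155 = (-18660 + (4225 - 65*I*√65 - 455)) + 5155 = (-18660 + (3770 - 65*I*√65)) + 5155 = (-14890 - 65*I*√65) + 5155 = -9735 - 65*I*√65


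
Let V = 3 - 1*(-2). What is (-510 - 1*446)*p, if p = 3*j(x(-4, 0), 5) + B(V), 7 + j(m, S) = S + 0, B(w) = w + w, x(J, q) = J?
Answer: -3824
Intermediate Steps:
V = 5 (V = 3 + 2 = 5)
B(w) = 2*w
j(m, S) = -7 + S (j(m, S) = -7 + (S + 0) = -7 + S)
p = 4 (p = 3*(-7 + 5) + 2*5 = 3*(-2) + 10 = -6 + 10 = 4)
(-510 - 1*446)*p = (-510 - 1*446)*4 = (-510 - 446)*4 = -956*4 = -3824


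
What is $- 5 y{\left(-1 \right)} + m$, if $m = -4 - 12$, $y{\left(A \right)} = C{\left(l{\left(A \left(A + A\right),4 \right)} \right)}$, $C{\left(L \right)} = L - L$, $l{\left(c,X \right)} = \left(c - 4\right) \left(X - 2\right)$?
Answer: $-16$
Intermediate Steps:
$l{\left(c,X \right)} = \left(-4 + c\right) \left(-2 + X\right)$
$C{\left(L \right)} = 0$
$y{\left(A \right)} = 0$
$m = -16$ ($m = -4 - 12 = -16$)
$- 5 y{\left(-1 \right)} + m = \left(-5\right) 0 - 16 = 0 - 16 = -16$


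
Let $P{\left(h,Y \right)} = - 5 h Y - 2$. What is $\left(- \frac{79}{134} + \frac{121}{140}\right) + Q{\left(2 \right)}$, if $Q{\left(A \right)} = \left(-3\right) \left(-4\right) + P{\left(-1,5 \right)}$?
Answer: $\frac{330877}{9380} \approx 35.275$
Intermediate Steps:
$P{\left(h,Y \right)} = -2 - 5 Y h$ ($P{\left(h,Y \right)} = - 5 Y h - 2 = -2 - 5 Y h$)
$Q{\left(A \right)} = 35$ ($Q{\left(A \right)} = \left(-3\right) \left(-4\right) - \left(2 + 25 \left(-1\right)\right) = 12 + \left(-2 + 25\right) = 12 + 23 = 35$)
$\left(- \frac{79}{134} + \frac{121}{140}\right) + Q{\left(2 \right)} = \left(- \frac{79}{134} + \frac{121}{140}\right) + 35 = \frac{2577}{9380} + 35 = \frac{330877}{9380}$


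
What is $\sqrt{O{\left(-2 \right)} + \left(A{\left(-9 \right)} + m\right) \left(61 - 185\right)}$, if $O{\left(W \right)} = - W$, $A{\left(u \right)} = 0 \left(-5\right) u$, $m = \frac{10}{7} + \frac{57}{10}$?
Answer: $\frac{2 i \sqrt{270095}}{35} \approx 29.698 i$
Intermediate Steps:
$m = \frac{499}{70}$ ($m = 10 \cdot \frac{1}{7} + 57 \cdot \frac{1}{10} = \frac{10}{7} + \frac{57}{10} = \frac{499}{70} \approx 7.1286$)
$A{\left(u \right)} = 0$ ($A{\left(u \right)} = 0 u = 0$)
$\sqrt{O{\left(-2 \right)} + \left(A{\left(-9 \right)} + m\right) \left(61 - 185\right)} = \sqrt{\left(-1\right) \left(-2\right) + \left(0 + \frac{499}{70}\right) \left(61 - 185\right)} = \sqrt{2 + \frac{499}{70} \left(-124\right)} = \sqrt{2 - \frac{30938}{35}} = \sqrt{- \frac{30868}{35}} = \frac{2 i \sqrt{270095}}{35}$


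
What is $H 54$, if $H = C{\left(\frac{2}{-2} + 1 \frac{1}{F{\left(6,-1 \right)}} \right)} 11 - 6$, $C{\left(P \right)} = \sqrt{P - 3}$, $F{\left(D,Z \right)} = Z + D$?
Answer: $-324 + \frac{594 i \sqrt{95}}{5} \approx -324.0 + 1157.9 i$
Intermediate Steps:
$F{\left(D,Z \right)} = D + Z$
$C{\left(P \right)} = \sqrt{-3 + P}$
$H = -6 + \frac{11 i \sqrt{95}}{5}$ ($H = \sqrt{-3 + \left(\frac{2}{-2} + 1 \frac{1}{6 - 1}\right)} 11 - 6 = \sqrt{-3 + \left(2 \left(- \frac{1}{2}\right) + 1 \cdot \frac{1}{5}\right)} 11 - 6 = \sqrt{-3 + \left(-1 + 1 \cdot \frac{1}{5}\right)} 11 - 6 = \sqrt{-3 + \left(-1 + \frac{1}{5}\right)} 11 - 6 = \sqrt{-3 - \frac{4}{5}} \cdot 11 - 6 = \sqrt{- \frac{19}{5}} \cdot 11 - 6 = \frac{i \sqrt{95}}{5} \cdot 11 - 6 = \frac{11 i \sqrt{95}}{5} - 6 = -6 + \frac{11 i \sqrt{95}}{5} \approx -6.0 + 21.443 i$)
$H 54 = \left(-6 + \frac{11 i \sqrt{95}}{5}\right) 54 = -324 + \frac{594 i \sqrt{95}}{5}$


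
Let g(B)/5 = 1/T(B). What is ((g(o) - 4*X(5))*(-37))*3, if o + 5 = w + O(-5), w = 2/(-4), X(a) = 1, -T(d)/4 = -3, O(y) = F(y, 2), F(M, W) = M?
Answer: 1591/4 ≈ 397.75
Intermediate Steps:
O(y) = y
T(d) = 12 (T(d) = -4*(-3) = 12)
w = -½ (w = 2*(-¼) = -½ ≈ -0.50000)
o = -21/2 (o = -5 + (-½ - 5) = -5 - 11/2 = -21/2 ≈ -10.500)
g(B) = 5/12
((g(o) - 4*X(5))*(-37))*3 = ((5/12 - 4*1)*(-37))*3 = ((5/12 - 4)*(-37))*3 = -43/12*(-37)*3 = (1591/12)*3 = 1591/4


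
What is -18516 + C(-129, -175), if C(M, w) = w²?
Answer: 12109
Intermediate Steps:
-18516 + C(-129, -175) = -18516 + (-175)² = -18516 + 30625 = 12109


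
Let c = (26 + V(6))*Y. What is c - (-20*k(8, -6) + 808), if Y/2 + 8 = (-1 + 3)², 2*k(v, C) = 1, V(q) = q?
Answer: -1054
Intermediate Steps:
k(v, C) = ½ (k(v, C) = (½)*1 = ½)
Y = -8 (Y = -16 + 2*(-1 + 3)² = -16 + 2*2² = -16 + 2*4 = -16 + 8 = -8)
c = -256 (c = (26 + 6)*(-8) = 32*(-8) = -256)
c - (-20*k(8, -6) + 808) = -256 - (-20*½ + 808) = -256 - (-10 + 808) = -256 - 1*798 = -256 - 798 = -1054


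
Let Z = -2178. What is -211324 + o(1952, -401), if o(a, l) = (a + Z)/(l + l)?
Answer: -84740811/401 ≈ -2.1132e+5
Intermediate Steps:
o(a, l) = (-2178 + a)/(2*l) (o(a, l) = (a - 2178)/(l + l) = (-2178 + a)/((2*l)) = (-2178 + a)*(1/(2*l)) = (-2178 + a)/(2*l))
-211324 + o(1952, -401) = -211324 + (½)*(-2178 + 1952)/(-401) = -211324 + (½)*(-1/401)*(-226) = -211324 + 113/401 = -84740811/401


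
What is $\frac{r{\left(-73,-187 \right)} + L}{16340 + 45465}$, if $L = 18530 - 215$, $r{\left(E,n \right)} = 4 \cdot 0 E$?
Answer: $\frac{3663}{12361} \approx 0.29634$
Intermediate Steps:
$r{\left(E,n \right)} = 0$ ($r{\left(E,n \right)} = 0 E = 0$)
$L = 18315$ ($L = 18530 - 215 = 18315$)
$\frac{r{\left(-73,-187 \right)} + L}{16340 + 45465} = \frac{0 + 18315}{16340 + 45465} = \frac{18315}{61805} = 18315 \cdot \frac{1}{61805} = \frac{3663}{12361}$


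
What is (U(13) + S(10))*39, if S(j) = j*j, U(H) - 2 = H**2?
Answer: 10569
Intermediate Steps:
U(H) = 2 + H**2
S(j) = j**2
(U(13) + S(10))*39 = ((2 + 13**2) + 10**2)*39 = ((2 + 169) + 100)*39 = (171 + 100)*39 = 271*39 = 10569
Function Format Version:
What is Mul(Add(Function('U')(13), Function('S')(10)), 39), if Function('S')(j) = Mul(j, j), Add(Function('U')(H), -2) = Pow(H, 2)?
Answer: 10569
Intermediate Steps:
Function('U')(H) = Add(2, Pow(H, 2))
Function('S')(j) = Pow(j, 2)
Mul(Add(Function('U')(13), Function('S')(10)), 39) = Mul(Add(Add(2, Pow(13, 2)), Pow(10, 2)), 39) = Mul(Add(Add(2, 169), 100), 39) = Mul(Add(171, 100), 39) = Mul(271, 39) = 10569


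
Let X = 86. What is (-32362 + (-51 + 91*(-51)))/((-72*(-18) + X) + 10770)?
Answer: -18527/6076 ≈ -3.0492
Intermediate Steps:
(-32362 + (-51 + 91*(-51)))/((-72*(-18) + X) + 10770) = (-32362 + (-51 + 91*(-51)))/((-72*(-18) + 86) + 10770) = (-32362 + (-51 - 4641))/((1296 + 86) + 10770) = (-32362 - 4692)/(1382 + 10770) = -37054/12152 = -37054*1/12152 = -18527/6076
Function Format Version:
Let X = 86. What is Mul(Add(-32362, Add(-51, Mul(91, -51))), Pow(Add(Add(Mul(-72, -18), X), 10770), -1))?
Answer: Rational(-18527, 6076) ≈ -3.0492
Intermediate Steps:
Mul(Add(-32362, Add(-51, Mul(91, -51))), Pow(Add(Add(Mul(-72, -18), X), 10770), -1)) = Mul(Add(-32362, Add(-51, Mul(91, -51))), Pow(Add(Add(Mul(-72, -18), 86), 10770), -1)) = Mul(Add(-32362, Add(-51, -4641)), Pow(Add(Add(1296, 86), 10770), -1)) = Mul(Add(-32362, -4692), Pow(Add(1382, 10770), -1)) = Mul(-37054, Pow(12152, -1)) = Mul(-37054, Rational(1, 12152)) = Rational(-18527, 6076)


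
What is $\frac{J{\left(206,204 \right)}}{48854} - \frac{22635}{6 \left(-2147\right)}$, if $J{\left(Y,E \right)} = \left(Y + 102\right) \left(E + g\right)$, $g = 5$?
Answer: $\frac{322508399}{104889538} \approx 3.0747$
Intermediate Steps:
$J{\left(Y,E \right)} = \left(5 + E\right) \left(102 + Y\right)$ ($J{\left(Y,E \right)} = \left(Y + 102\right) \left(E + 5\right) = \left(102 + Y\right) \left(5 + E\right) = \left(5 + E\right) \left(102 + Y\right)$)
$\frac{J{\left(206,204 \right)}}{48854} - \frac{22635}{6 \left(-2147\right)} = \frac{510 + 5 \cdot 206 + 102 \cdot 204 + 204 \cdot 206}{48854} - \frac{22635}{6 \left(-2147\right)} = \left(510 + 1030 + 20808 + 42024\right) \frac{1}{48854} - \frac{22635}{-12882} = 64372 \cdot \frac{1}{48854} - - \frac{7545}{4294} = \frac{32186}{24427} + \frac{7545}{4294} = \frac{322508399}{104889538}$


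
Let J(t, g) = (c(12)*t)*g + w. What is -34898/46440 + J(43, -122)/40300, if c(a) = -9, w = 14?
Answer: 19671973/46788300 ≈ 0.42045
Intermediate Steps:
J(t, g) = 14 - 9*g*t (J(t, g) = (-9*t)*g + 14 = -9*g*t + 14 = 14 - 9*g*t)
-34898/46440 + J(43, -122)/40300 = -34898/46440 + (14 - 9*(-122)*43)/40300 = -34898*1/46440 + (14 + 47214)*(1/40300) = -17449/23220 + 47228*(1/40300) = -17449/23220 + 11807/10075 = 19671973/46788300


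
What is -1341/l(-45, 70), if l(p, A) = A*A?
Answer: -1341/4900 ≈ -0.27367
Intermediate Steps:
l(p, A) = A**2
-1341/l(-45, 70) = -1341/(70**2) = -1341/4900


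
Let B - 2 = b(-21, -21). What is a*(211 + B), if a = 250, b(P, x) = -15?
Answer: 49500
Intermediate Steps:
B = -13 (B = 2 - 15 = -13)
a*(211 + B) = 250*(211 - 13) = 250*198 = 49500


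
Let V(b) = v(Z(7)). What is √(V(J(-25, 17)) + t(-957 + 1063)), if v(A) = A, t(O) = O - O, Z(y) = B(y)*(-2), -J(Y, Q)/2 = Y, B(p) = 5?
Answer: I*√10 ≈ 3.1623*I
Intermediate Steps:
J(Y, Q) = -2*Y
Z(y) = -10 (Z(y) = 5*(-2) = -10)
t(O) = 0
V(b) = -10
√(V(J(-25, 17)) + t(-957 + 1063)) = √(-10 + 0) = √(-10) = I*√10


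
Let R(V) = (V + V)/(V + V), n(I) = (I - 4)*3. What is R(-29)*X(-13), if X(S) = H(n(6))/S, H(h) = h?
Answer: -6/13 ≈ -0.46154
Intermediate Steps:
n(I) = -12 + 3*I (n(I) = (-4 + I)*3 = -12 + 3*I)
X(S) = 6/S (X(S) = (-12 + 3*6)/S = (-12 + 18)/S = 6/S)
R(V) = 1 (R(V) = (2*V)/((2*V)) = (2*V)*(1/(2*V)) = 1)
R(-29)*X(-13) = 1*(6/(-13)) = 1*(6*(-1/13)) = 1*(-6/13) = -6/13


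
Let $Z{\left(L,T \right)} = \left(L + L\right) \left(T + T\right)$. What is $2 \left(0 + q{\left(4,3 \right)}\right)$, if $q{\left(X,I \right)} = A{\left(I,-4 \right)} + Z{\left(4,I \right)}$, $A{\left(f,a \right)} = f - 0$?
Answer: $102$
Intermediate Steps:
$A{\left(f,a \right)} = f$ ($A{\left(f,a \right)} = f + 0 = f$)
$Z{\left(L,T \right)} = 4 L T$ ($Z{\left(L,T \right)} = 2 L 2 T = 4 L T$)
$q{\left(X,I \right)} = 17 I$ ($q{\left(X,I \right)} = I + 4 \cdot 4 I = I + 16 I = 17 I$)
$2 \left(0 + q{\left(4,3 \right)}\right) = 2 \left(0 + 17 \cdot 3\right) = 2 \left(0 + 51\right) = 2 \cdot 51 = 102$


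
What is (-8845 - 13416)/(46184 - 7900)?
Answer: -22261/38284 ≈ -0.58147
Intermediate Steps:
(-8845 - 13416)/(46184 - 7900) = -22261/38284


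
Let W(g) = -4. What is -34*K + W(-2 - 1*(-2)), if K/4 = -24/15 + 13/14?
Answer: 3056/35 ≈ 87.314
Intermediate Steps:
K = -94/35 (K = 4*(-24/15 + 13/14) = 4*(-24*1/15 + 13*(1/14)) = 4*(-8/5 + 13/14) = 4*(-47/70) = -94/35 ≈ -2.6857)
-34*K + W(-2 - 1*(-2)) = -34*(-94/35) - 4 = 3196/35 - 4 = 3056/35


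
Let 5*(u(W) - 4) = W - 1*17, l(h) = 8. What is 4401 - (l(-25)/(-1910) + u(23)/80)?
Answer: 168115877/38200 ≈ 4400.9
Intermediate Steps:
u(W) = ⅗ + W/5 (u(W) = 4 + (W - 1*17)/5 = 4 + (W - 17)/5 = 4 + (-17 + W)/5 = 4 + (-17/5 + W/5) = ⅗ + W/5)
4401 - (l(-25)/(-1910) + u(23)/80) = 4401 - (8/(-1910) + (⅗ + (⅕)*23)/80) = 4401 - (8*(-1/1910) + (⅗ + 23/5)*(1/80)) = 4401 - (-4/955 + (26/5)*(1/80)) = 4401 - (-4/955 + 13/200) = 4401 - 1*2323/38200 = 4401 - 2323/38200 = 168115877/38200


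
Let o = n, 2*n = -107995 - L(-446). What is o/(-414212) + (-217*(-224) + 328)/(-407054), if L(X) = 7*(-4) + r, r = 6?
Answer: 1705542339/168606651448 ≈ 0.010116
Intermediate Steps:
L(X) = -22 (L(X) = 7*(-4) + 6 = -28 + 6 = -22)
n = -107973/2 (n = (-107995 - 1*(-22))/2 = (-107995 + 22)/2 = (1/2)*(-107973) = -107973/2 ≈ -53987.)
o = -107973/2 ≈ -53987.
o/(-414212) + (-217*(-224) + 328)/(-407054) = -107973/2/(-414212) + (-217*(-224) + 328)/(-407054) = -107973/2*(-1/414212) + (48608 + 328)*(-1/407054) = 107973/828424 + 48936*(-1/407054) = 107973/828424 - 24468/203527 = 1705542339/168606651448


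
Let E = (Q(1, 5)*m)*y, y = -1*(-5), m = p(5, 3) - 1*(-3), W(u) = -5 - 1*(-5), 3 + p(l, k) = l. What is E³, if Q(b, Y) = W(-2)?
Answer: 0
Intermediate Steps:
p(l, k) = -3 + l
W(u) = 0 (W(u) = -5 + 5 = 0)
Q(b, Y) = 0
m = 5 (m = (-3 + 5) - 1*(-3) = 2 + 3 = 5)
y = 5
E = 0 (E = (0*5)*5 = 0*5 = 0)
E³ = 0³ = 0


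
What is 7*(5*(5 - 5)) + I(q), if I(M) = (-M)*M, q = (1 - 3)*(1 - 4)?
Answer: -36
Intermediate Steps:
q = 6 (q = -2*(-3) = 6)
I(M) = -M**2
7*(5*(5 - 5)) + I(q) = 7*(5*(5 - 5)) - 1*6**2 = 7*(5*0) - 1*36 = 7*0 - 36 = 0 - 36 = -36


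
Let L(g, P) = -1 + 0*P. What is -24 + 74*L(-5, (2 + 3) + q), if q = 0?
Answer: -98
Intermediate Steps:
L(g, P) = -1 (L(g, P) = -1 + 0 = -1)
-24 + 74*L(-5, (2 + 3) + q) = -24 + 74*(-1) = -24 - 74 = -98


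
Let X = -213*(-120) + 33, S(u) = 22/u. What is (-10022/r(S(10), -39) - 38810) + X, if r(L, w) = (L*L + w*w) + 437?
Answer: -648821957/49071 ≈ -13222.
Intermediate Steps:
r(L, w) = 437 + L² + w² (r(L, w) = (L² + w²) + 437 = 437 + L² + w²)
X = 25593 (X = 25560 + 33 = 25593)
(-10022/r(S(10), -39) - 38810) + X = (-10022/(437 + (22/10)² + (-39)²) - 38810) + 25593 = (-10022/(437 + (22*(⅒))² + 1521) - 38810) + 25593 = (-10022/(437 + (11/5)² + 1521) - 38810) + 25593 = (-10022/(437 + 121/25 + 1521) - 38810) + 25593 = (-10022/49071/25 - 38810) + 25593 = (-10022*25/49071 - 38810) + 25593 = (-250550/49071 - 38810) + 25593 = -1904696060/49071 + 25593 = -648821957/49071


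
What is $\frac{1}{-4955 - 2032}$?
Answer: $- \frac{1}{6987} \approx -0.00014312$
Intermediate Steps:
$\frac{1}{-4955 - 2032} = \frac{1}{-6987} = - \frac{1}{6987}$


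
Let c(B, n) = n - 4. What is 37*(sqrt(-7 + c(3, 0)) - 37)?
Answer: -1369 + 37*I*sqrt(11) ≈ -1369.0 + 122.72*I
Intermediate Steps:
c(B, n) = -4 + n
37*(sqrt(-7 + c(3, 0)) - 37) = 37*(sqrt(-7 + (-4 + 0)) - 37) = 37*(sqrt(-7 - 4) - 37) = 37*(sqrt(-11) - 37) = 37*(I*sqrt(11) - 37) = 37*(-37 + I*sqrt(11)) = -1369 + 37*I*sqrt(11)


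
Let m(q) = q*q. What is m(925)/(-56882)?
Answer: -855625/56882 ≈ -15.042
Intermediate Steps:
m(q) = q²
m(925)/(-56882) = 925²/(-56882) = 855625*(-1/56882) = -855625/56882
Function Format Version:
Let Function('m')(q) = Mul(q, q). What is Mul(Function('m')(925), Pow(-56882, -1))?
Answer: Rational(-855625, 56882) ≈ -15.042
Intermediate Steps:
Function('m')(q) = Pow(q, 2)
Mul(Function('m')(925), Pow(-56882, -1)) = Mul(Pow(925, 2), Pow(-56882, -1)) = Mul(855625, Rational(-1, 56882)) = Rational(-855625, 56882)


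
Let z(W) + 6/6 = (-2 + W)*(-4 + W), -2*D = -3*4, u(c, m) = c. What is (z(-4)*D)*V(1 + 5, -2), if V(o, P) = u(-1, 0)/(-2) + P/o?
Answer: 47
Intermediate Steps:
V(o, P) = ½ + P/o (V(o, P) = -1/(-2) + P/o = -1*(-½) + P/o = ½ + P/o)
D = 6 (D = -(-3)*4/2 = -½*(-12) = 6)
z(W) = -1 + (-4 + W)*(-2 + W) (z(W) = -1 + (-2 + W)*(-4 + W) = -1 + (-4 + W)*(-2 + W))
(z(-4)*D)*V(1 + 5, -2) = ((7 + (-4)² - 6*(-4))*6)*((-2 + (1 + 5)/2)/(1 + 5)) = ((7 + 16 + 24)*6)*((-2 + (½)*6)/6) = (47*6)*((-2 + 3)/6) = 282*((⅙)*1) = 282*(⅙) = 47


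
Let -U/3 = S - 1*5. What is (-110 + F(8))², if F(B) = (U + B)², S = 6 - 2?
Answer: 121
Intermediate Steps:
S = 4
U = 3 (U = -3*(4 - 1*5) = -3*(4 - 5) = -3*(-1) = 3)
F(B) = (3 + B)²
(-110 + F(8))² = (-110 + (3 + 8)²)² = (-110 + 11²)² = (-110 + 121)² = 11² = 121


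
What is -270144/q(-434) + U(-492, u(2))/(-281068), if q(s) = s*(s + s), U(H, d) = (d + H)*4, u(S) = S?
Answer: -335671778/472686109 ≈ -0.71014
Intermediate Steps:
U(H, d) = 4*H + 4*d (U(H, d) = (H + d)*4 = 4*H + 4*d)
q(s) = 2*s² (q(s) = s*(2*s) = 2*s²)
-270144/q(-434) + U(-492, u(2))/(-281068) = -270144/(2*(-434)²) + (4*(-492) + 4*2)/(-281068) = -270144/(2*188356) + (-1968 + 8)*(-1/281068) = -270144/376712 - 1960*(-1/281068) = -270144*1/376712 + 490/70267 = -4824/6727 + 490/70267 = -335671778/472686109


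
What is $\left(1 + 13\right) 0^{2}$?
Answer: $0$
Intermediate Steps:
$\left(1 + 13\right) 0^{2} = 14 \cdot 0 = 0$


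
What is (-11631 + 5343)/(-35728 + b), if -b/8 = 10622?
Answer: 393/7544 ≈ 0.052094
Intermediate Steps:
b = -84976 (b = -8*10622 = -84976)
(-11631 + 5343)/(-35728 + b) = (-11631 + 5343)/(-35728 - 84976) = -6288/(-120704) = -6288*(-1/120704) = 393/7544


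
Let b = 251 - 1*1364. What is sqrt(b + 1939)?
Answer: sqrt(826) ≈ 28.740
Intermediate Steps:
b = -1113 (b = 251 - 1364 = -1113)
sqrt(b + 1939) = sqrt(-1113 + 1939) = sqrt(826)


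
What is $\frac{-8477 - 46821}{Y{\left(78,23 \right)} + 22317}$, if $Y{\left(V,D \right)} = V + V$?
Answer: $- \frac{55298}{22473} \approx -2.4606$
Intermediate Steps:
$Y{\left(V,D \right)} = 2 V$
$\frac{-8477 - 46821}{Y{\left(78,23 \right)} + 22317} = \frac{-8477 - 46821}{2 \cdot 78 + 22317} = - \frac{55298}{156 + 22317} = - \frac{55298}{22473}$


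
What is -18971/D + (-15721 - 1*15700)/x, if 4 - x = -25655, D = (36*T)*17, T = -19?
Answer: 13490389/33151428 ≈ 0.40693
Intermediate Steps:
D = -11628 (D = (36*(-19))*17 = -684*17 = -11628)
x = 25659 (x = 4 - 1*(-25655) = 4 + 25655 = 25659)
-18971/D + (-15721 - 1*15700)/x = -18971/(-11628) + (-15721 - 1*15700)/25659 = -18971*(-1/11628) + (-15721 - 15700)*(1/25659) = 18971/11628 - 31421*1/25659 = 18971/11628 - 31421/25659 = 13490389/33151428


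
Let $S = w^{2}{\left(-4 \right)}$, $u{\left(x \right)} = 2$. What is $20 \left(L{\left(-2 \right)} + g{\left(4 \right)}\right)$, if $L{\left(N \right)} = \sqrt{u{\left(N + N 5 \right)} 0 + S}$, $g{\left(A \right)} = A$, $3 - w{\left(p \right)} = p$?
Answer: $220$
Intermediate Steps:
$w{\left(p \right)} = 3 - p$
$S = 49$ ($S = \left(3 - -4\right)^{2} = \left(3 + 4\right)^{2} = 7^{2} = 49$)
$L{\left(N \right)} = 7$ ($L{\left(N \right)} = \sqrt{2 \cdot 0 + 49} = \sqrt{0 + 49} = \sqrt{49} = 7$)
$20 \left(L{\left(-2 \right)} + g{\left(4 \right)}\right) = 20 \left(7 + 4\right) = 20 \cdot 11 = 220$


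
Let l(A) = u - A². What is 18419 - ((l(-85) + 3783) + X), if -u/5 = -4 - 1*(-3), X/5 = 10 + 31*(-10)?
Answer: 23356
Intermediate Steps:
X = -1500 (X = 5*(10 + 31*(-10)) = 5*(10 - 310) = 5*(-300) = -1500)
u = 5 (u = -5*(-4 - 1*(-3)) = -5*(-4 + 3) = -5*(-1) = 5)
l(A) = 5 - A²
18419 - ((l(-85) + 3783) + X) = 18419 - (((5 - 1*(-85)²) + 3783) - 1500) = 18419 - (((5 - 1*7225) + 3783) - 1500) = 18419 - (((5 - 7225) + 3783) - 1500) = 18419 - ((-7220 + 3783) - 1500) = 18419 - (-3437 - 1500) = 18419 - 1*(-4937) = 18419 + 4937 = 23356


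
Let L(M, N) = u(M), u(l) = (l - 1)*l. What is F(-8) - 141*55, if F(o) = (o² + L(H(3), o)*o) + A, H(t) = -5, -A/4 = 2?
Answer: -7939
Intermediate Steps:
A = -8 (A = -4*2 = -8)
u(l) = l*(-1 + l) (u(l) = (-1 + l)*l = l*(-1 + l))
L(M, N) = M*(-1 + M)
F(o) = -8 + o² + 30*o (F(o) = (o² + (-5*(-1 - 5))*o) - 8 = (o² + (-5*(-6))*o) - 8 = (o² + 30*o) - 8 = -8 + o² + 30*o)
F(-8) - 141*55 = (-8 + (-8)² + 30*(-8)) - 141*55 = (-8 + 64 - 240) - 7755 = -184 - 7755 = -7939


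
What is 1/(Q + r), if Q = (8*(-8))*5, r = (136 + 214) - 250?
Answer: -1/220 ≈ -0.0045455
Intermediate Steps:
r = 100 (r = 350 - 250 = 100)
Q = -320 (Q = -64*5 = -320)
1/(Q + r) = 1/(-320 + 100) = 1/(-220) = -1/220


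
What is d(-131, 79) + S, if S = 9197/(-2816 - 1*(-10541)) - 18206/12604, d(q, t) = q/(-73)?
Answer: 5475100237/3553855350 ≈ 1.5406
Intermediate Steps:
d(q, t) = -q/73 (d(q, t) = q*(-1/73) = -q/73)
S = -12361181/48682950 (S = 9197/(-2816 + 10541) - 18206*1/12604 = 9197/7725 - 9103/6302 = -12361181/48682950 ≈ -0.25391)
d(-131, 79) + S = -1/73*(-131) - 12361181/48682950 = 131/73 - 12361181/48682950 = 5475100237/3553855350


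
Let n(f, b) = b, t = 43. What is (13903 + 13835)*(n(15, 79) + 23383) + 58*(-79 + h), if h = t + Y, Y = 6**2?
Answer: 650788956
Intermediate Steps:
Y = 36
h = 79 (h = 43 + 36 = 79)
(13903 + 13835)*(n(15, 79) + 23383) + 58*(-79 + h) = (13903 + 13835)*(79 + 23383) + 58*(-79 + 79) = 27738*23462 + 58*0 = 650788956 + 0 = 650788956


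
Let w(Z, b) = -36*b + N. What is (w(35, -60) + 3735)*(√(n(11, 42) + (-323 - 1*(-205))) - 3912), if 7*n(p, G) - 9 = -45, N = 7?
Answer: -23088624 + 5902*I*√6034/7 ≈ -2.3089e+7 + 65494.0*I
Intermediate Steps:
n(p, G) = -36/7 (n(p, G) = 9/7 + (⅐)*(-45) = 9/7 - 45/7 = -36/7)
w(Z, b) = 7 - 36*b (w(Z, b) = -36*b + 7 = 7 - 36*b)
(w(35, -60) + 3735)*(√(n(11, 42) + (-323 - 1*(-205))) - 3912) = ((7 - 36*(-60)) + 3735)*(√(-36/7 + (-323 - 1*(-205))) - 3912) = ((7 + 2160) + 3735)*(√(-36/7 + (-323 + 205)) - 3912) = (2167 + 3735)*(√(-36/7 - 118) - 3912) = 5902*(√(-862/7) - 3912) = 5902*(I*√6034/7 - 3912) = 5902*(-3912 + I*√6034/7) = -23088624 + 5902*I*√6034/7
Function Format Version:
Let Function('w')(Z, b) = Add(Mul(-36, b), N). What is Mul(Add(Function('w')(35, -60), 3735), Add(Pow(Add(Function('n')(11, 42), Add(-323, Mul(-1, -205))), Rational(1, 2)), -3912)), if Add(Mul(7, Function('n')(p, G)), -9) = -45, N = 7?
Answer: Add(-23088624, Mul(Rational(5902, 7), I, Pow(6034, Rational(1, 2)))) ≈ Add(-2.3089e+7, Mul(65494., I))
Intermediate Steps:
Function('n')(p, G) = Rational(-36, 7) (Function('n')(p, G) = Add(Rational(9, 7), Mul(Rational(1, 7), -45)) = Add(Rational(9, 7), Rational(-45, 7)) = Rational(-36, 7))
Function('w')(Z, b) = Add(7, Mul(-36, b)) (Function('w')(Z, b) = Add(Mul(-36, b), 7) = Add(7, Mul(-36, b)))
Mul(Add(Function('w')(35, -60), 3735), Add(Pow(Add(Function('n')(11, 42), Add(-323, Mul(-1, -205))), Rational(1, 2)), -3912)) = Mul(Add(Add(7, Mul(-36, -60)), 3735), Add(Pow(Add(Rational(-36, 7), Add(-323, Mul(-1, -205))), Rational(1, 2)), -3912)) = Mul(Add(Add(7, 2160), 3735), Add(Pow(Add(Rational(-36, 7), Add(-323, 205)), Rational(1, 2)), -3912)) = Mul(Add(2167, 3735), Add(Pow(Add(Rational(-36, 7), -118), Rational(1, 2)), -3912)) = Mul(5902, Add(Pow(Rational(-862, 7), Rational(1, 2)), -3912)) = Mul(5902, Add(Mul(Rational(1, 7), I, Pow(6034, Rational(1, 2))), -3912)) = Mul(5902, Add(-3912, Mul(Rational(1, 7), I, Pow(6034, Rational(1, 2))))) = Add(-23088624, Mul(Rational(5902, 7), I, Pow(6034, Rational(1, 2))))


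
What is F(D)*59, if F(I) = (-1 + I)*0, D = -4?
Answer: 0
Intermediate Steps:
F(I) = 0
F(D)*59 = 0*59 = 0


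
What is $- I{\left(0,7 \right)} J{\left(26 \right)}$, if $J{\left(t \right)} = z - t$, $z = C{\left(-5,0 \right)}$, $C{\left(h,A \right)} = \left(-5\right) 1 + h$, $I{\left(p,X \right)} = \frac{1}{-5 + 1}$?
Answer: $-9$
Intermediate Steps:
$I{\left(p,X \right)} = - \frac{1}{4}$ ($I{\left(p,X \right)} = \frac{1}{-4} = - \frac{1}{4}$)
$C{\left(h,A \right)} = -5 + h$
$z = -10$ ($z = -5 - 5 = -10$)
$J{\left(t \right)} = -10 - t$
$- I{\left(0,7 \right)} J{\left(26 \right)} = - \frac{\left(-1\right) \left(-10 - 26\right)}{4} = - \frac{\left(-1\right) \left(-36\right)}{4} = \left(-1\right) 9 = -9$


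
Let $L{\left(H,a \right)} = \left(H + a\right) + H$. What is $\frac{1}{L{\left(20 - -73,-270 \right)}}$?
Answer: $- \frac{1}{84} \approx -0.011905$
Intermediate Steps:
$L{\left(H,a \right)} = a + 2 H$
$\frac{1}{L{\left(20 - -73,-270 \right)}} = \frac{1}{-270 + 2 \left(20 - -73\right)} = \frac{1}{-270 + 2 \left(20 + 73\right)} = \frac{1}{-270 + 2 \cdot 93} = \frac{1}{-270 + 186} = \frac{1}{-84} = - \frac{1}{84}$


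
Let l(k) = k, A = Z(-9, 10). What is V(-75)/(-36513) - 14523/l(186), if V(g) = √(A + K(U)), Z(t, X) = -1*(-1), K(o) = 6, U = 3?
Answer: -4841/62 - √7/36513 ≈ -78.081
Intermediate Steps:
Z(t, X) = 1
A = 1
V(g) = √7 (V(g) = √(1 + 6) = √7)
V(-75)/(-36513) - 14523/l(186) = √7/(-36513) - 14523/186 = √7*(-1/36513) - 14523*1/186 = -√7/36513 - 4841/62 = -4841/62 - √7/36513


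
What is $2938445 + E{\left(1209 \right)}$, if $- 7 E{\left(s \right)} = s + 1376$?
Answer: $\frac{20566530}{7} \approx 2.9381 \cdot 10^{6}$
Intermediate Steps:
$E{\left(s \right)} = - \frac{1376}{7} - \frac{s}{7}$ ($E{\left(s \right)} = - \frac{s + 1376}{7} = - \frac{1376 + s}{7} = - \frac{1376}{7} - \frac{s}{7}$)
$2938445 + E{\left(1209 \right)} = 2938445 - \frac{2585}{7} = \frac{20566530}{7}$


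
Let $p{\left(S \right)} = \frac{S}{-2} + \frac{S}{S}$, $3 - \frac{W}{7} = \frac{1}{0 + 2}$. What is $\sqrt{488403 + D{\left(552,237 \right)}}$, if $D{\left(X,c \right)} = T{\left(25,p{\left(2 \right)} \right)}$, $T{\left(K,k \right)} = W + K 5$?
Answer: $\frac{\sqrt{1954182}}{2} \approx 698.96$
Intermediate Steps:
$W = \frac{35}{2}$ ($W = 21 - \frac{7}{0 + 2} = 21 - \frac{7}{2} = \frac{35}{2} \approx 17.5$)
$p{\left(S \right)} = 1 - \frac{S}{2}$ ($p{\left(S \right)} = S \left(- \frac{1}{2}\right) + 1 = - \frac{S}{2} + 1 = 1 - \frac{S}{2}$)
$T{\left(K,k \right)} = \frac{35}{2} + 5 K$ ($T{\left(K,k \right)} = \frac{35}{2} + K 5 = \frac{35}{2} + 5 K$)
$D{\left(X,c \right)} = \frac{285}{2}$ ($D{\left(X,c \right)} = \frac{35}{2} + 5 \cdot 25 = \frac{35}{2} + 125 = \frac{285}{2}$)
$\sqrt{488403 + D{\left(552,237 \right)}} = \sqrt{488403 + \frac{285}{2}} = \sqrt{\frac{977091}{2}} = \frac{\sqrt{1954182}}{2}$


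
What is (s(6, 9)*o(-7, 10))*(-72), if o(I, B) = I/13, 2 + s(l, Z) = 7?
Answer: 2520/13 ≈ 193.85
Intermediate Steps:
s(l, Z) = 5 (s(l, Z) = -2 + 7 = 5)
o(I, B) = I/13 (o(I, B) = I*(1/13) = I/13)
(s(6, 9)*o(-7, 10))*(-72) = (5*((1/13)*(-7)))*(-72) = (5*(-7/13))*(-72) = -35/13*(-72) = 2520/13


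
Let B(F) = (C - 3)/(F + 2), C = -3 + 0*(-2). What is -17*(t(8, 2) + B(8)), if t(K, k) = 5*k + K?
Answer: -1479/5 ≈ -295.80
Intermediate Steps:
C = -3 (C = -3 + 0 = -3)
t(K, k) = K + 5*k
B(F) = -6/(2 + F) (B(F) = (-3 - 3)/(F + 2) = -6/(2 + F))
-17*(t(8, 2) + B(8)) = -17*((8 + 5*2) - 6/(2 + 8)) = -17*((8 + 10) - 6/10) = -17*(18 - 6*⅒) = -17*(18 - ⅗) = -17*87/5 = -1479/5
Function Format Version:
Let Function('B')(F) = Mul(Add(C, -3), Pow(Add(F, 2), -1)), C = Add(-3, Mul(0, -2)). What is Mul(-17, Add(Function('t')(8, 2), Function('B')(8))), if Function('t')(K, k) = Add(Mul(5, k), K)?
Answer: Rational(-1479, 5) ≈ -295.80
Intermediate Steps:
C = -3 (C = Add(-3, 0) = -3)
Function('t')(K, k) = Add(K, Mul(5, k))
Function('B')(F) = Mul(-6, Pow(Add(2, F), -1)) (Function('B')(F) = Mul(Add(-3, -3), Pow(Add(F, 2), -1)) = Mul(-6, Pow(Add(2, F), -1)))
Mul(-17, Add(Function('t')(8, 2), Function('B')(8))) = Mul(-17, Add(Add(8, Mul(5, 2)), Mul(-6, Pow(Add(2, 8), -1)))) = Mul(-17, Add(Add(8, 10), Mul(-6, Pow(10, -1)))) = Mul(-17, Add(18, Mul(-6, Rational(1, 10)))) = Mul(-17, Add(18, Rational(-3, 5))) = Mul(-17, Rational(87, 5)) = Rational(-1479, 5)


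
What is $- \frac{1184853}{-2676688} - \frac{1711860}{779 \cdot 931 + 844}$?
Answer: $- \frac{1240600550117}{647841473328} \approx -1.915$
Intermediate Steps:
$- \frac{1184853}{-2676688} - \frac{1711860}{779 \cdot 931 + 844} = \left(-1184853\right) \left(- \frac{1}{2676688}\right) - \frac{1711860}{725249 + 844} = \frac{1184853}{2676688} - \frac{1711860}{726093} = \frac{1184853}{2676688} - \frac{570620}{242031} = - \frac{1240600550117}{647841473328}$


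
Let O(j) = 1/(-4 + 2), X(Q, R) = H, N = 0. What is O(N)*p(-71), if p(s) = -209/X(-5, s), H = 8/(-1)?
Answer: -209/16 ≈ -13.063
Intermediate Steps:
H = -8 (H = 8*(-1) = -8)
X(Q, R) = -8
p(s) = 209/8 (p(s) = -209/(-8) = -209*(-⅛) = 209/8)
O(j) = -½ (O(j) = 1/(-2) = -½)
O(N)*p(-71) = -½*209/8 = -209/16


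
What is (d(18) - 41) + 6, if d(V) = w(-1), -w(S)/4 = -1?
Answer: -31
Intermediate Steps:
w(S) = 4 (w(S) = -4*(-1) = 4)
d(V) = 4
(d(18) - 41) + 6 = (4 - 41) + 6 = -37 + 6 = -31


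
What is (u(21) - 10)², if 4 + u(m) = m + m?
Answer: 784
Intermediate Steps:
u(m) = -4 + 2*m (u(m) = -4 + (m + m) = -4 + 2*m)
(u(21) - 10)² = ((-4 + 2*21) - 10)² = ((-4 + 42) - 10)² = (38 - 10)² = 28² = 784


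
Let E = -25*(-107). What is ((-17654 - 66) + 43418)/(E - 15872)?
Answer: -8566/4399 ≈ -1.9473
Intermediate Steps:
E = 2675
((-17654 - 66) + 43418)/(E - 15872) = ((-17654 - 66) + 43418)/(2675 - 15872) = (-17720 + 43418)/(-13197) = 25698*(-1/13197) = -8566/4399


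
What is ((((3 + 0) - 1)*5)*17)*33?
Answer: 5610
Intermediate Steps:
((((3 + 0) - 1)*5)*17)*33 = (((3 - 1)*5)*17)*33 = ((2*5)*17)*33 = (10*17)*33 = 170*33 = 5610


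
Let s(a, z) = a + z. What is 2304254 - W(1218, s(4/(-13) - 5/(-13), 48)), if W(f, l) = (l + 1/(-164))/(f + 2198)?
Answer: 2397382715023/1040416 ≈ 2.3043e+6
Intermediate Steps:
W(f, l) = (-1/164 + l)/(2198 + f) (W(f, l) = (l - 1/164)/(2198 + f) = (-1/164 + l)/(2198 + f))
2304254 - W(1218, s(4/(-13) - 5/(-13), 48)) = 2304254 - (-1/164 + ((4/(-13) - 5/(-13)) + 48))/(2198 + 1218) = 2304254 - (-1/164 + ((4*(-1/13) - 5*(-1/13)) + 48))/3416 = 2304254 - (-1/164 + ((-4/13 + 5/13) + 48))/3416 = 2304254 - (-1/164 + (1/13 + 48))/3416 = 2304254 - (-1/164 + 625/13)/3416 = 2304254 - 102487/(3416*2132) = 2304254 - 1*14641/1040416 = 2304254 - 14641/1040416 = 2397382715023/1040416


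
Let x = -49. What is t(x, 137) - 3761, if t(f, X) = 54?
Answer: -3707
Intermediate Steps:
t(x, 137) - 3761 = 54 - 3761 = -3707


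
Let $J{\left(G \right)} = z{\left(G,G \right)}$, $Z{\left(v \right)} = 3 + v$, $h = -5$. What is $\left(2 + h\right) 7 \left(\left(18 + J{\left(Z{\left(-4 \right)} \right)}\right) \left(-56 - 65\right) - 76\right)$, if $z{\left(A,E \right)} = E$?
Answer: $44793$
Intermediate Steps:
$J{\left(G \right)} = G$
$\left(2 + h\right) 7 \left(\left(18 + J{\left(Z{\left(-4 \right)} \right)}\right) \left(-56 - 65\right) - 76\right) = \left(2 - 5\right) 7 \left(\left(18 + \left(3 - 4\right)\right) \left(-56 - 65\right) - 76\right) = \left(-3\right) 7 \left(\left(18 - 1\right) \left(-121\right) - 76\right) = - 21 \left(17 \left(-121\right) - 76\right) = - 21 \left(-2057 - 76\right) = \left(-21\right) \left(-2133\right) = 44793$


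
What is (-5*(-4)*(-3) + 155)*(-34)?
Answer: -3230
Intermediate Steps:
(-5*(-4)*(-3) + 155)*(-34) = (20*(-3) + 155)*(-34) = (-60 + 155)*(-34) = 95*(-34) = -3230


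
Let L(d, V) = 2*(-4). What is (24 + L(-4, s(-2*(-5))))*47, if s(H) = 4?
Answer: 752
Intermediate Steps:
L(d, V) = -8
(24 + L(-4, s(-2*(-5))))*47 = (24 - 8)*47 = 16*47 = 752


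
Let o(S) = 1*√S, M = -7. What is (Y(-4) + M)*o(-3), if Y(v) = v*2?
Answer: -15*I*√3 ≈ -25.981*I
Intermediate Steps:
Y(v) = 2*v
o(S) = √S
(Y(-4) + M)*o(-3) = (2*(-4) - 7)*√(-3) = (-8 - 7)*(I*√3) = -15*I*√3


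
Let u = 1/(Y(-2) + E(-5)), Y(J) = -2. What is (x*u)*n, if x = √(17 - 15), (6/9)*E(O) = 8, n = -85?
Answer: -17*√2/2 ≈ -12.021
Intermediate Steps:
E(O) = 12 (E(O) = (3/2)*8 = 12)
x = √2 ≈ 1.4142
u = ⅒ (u = 1/(-2 + 12) = 1/10 = ⅒ ≈ 0.10000)
(x*u)*n = (√2*(⅒))*(-85) = (√2/10)*(-85) = -17*√2/2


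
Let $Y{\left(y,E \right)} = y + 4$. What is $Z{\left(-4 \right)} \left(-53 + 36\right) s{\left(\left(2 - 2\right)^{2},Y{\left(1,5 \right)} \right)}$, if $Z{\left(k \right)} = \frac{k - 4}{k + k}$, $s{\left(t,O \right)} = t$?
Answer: $0$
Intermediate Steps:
$Y{\left(y,E \right)} = 4 + y$
$Z{\left(k \right)} = \frac{-4 + k}{2 k}$
$Z{\left(-4 \right)} \left(-53 + 36\right) s{\left(\left(2 - 2\right)^{2},Y{\left(1,5 \right)} \right)} = \frac{-4 - 4}{2 \left(-4\right)} \left(-53 + 36\right) \left(2 - 2\right)^{2} = \frac{1}{2} \left(- \frac{1}{4}\right) \left(-8\right) \left(- 17 \cdot 0^{2}\right) = 1 \left(\left(-17\right) 0\right) = 1 \cdot 0 = 0$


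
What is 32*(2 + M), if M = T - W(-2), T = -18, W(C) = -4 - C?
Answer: -448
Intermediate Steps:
M = -16 (M = -18 - (-4 - 1*(-2)) = -18 - (-4 + 2) = -18 - 1*(-2) = -18 + 2 = -16)
32*(2 + M) = 32*(2 - 16) = 32*(-14) = -448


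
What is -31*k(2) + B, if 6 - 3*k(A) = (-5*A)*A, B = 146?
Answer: -368/3 ≈ -122.67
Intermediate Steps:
k(A) = 2 + 5*A**2/3 (k(A) = 2 - (-5*A)*A/3 = 2 - (-5)*A**2/3 = 2 + 5*A**2/3)
-31*k(2) + B = -31*(2 + (5/3)*2**2) + 146 = -31*(2 + (5/3)*4) + 146 = -31*(2 + 20/3) + 146 = -31*26/3 + 146 = -806/3 + 146 = -368/3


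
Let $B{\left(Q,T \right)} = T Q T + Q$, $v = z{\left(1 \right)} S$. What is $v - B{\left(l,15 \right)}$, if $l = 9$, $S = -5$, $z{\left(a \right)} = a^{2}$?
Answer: $-2039$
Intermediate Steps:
$v = -5$ ($v = 1^{2} \left(-5\right) = 1 \left(-5\right) = -5$)
$B{\left(Q,T \right)} = Q + Q T^{2}$ ($B{\left(Q,T \right)} = Q T T + Q = Q T^{2} + Q = Q + Q T^{2}$)
$v - B{\left(l,15 \right)} = -5 - 9 \left(1 + 15^{2}\right) = -5 - 9 \left(1 + 225\right) = -5 - 9 \cdot 226 = -5 - 2034 = -2039$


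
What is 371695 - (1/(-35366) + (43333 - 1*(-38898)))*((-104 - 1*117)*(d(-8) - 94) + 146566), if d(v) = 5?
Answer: -483428413767705/35366 ≈ -1.3669e+10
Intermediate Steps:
371695 - (1/(-35366) + (43333 - 1*(-38898)))*((-104 - 1*117)*(d(-8) - 94) + 146566) = 371695 - (1/(-35366) + (43333 - 1*(-38898)))*((-104 - 1*117)*(5 - 94) + 146566) = 371695 - (-1/35366 + (43333 + 38898))*((-104 - 117)*(-89) + 146566) = 371695 - (-1/35366 + 82231)*(-221*(-89) + 146566) = 371695 - 2908181545*(19669 + 146566)/35366 = 371695 - 2908181545*166235/35366 = 371695 - 1*483441559133075/35366 = 371695 - 483441559133075/35366 = -483428413767705/35366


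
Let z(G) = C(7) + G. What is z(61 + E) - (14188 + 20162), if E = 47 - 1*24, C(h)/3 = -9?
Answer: -34293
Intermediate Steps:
C(h) = -27 (C(h) = 3*(-9) = -27)
E = 23 (E = 47 - 24 = 23)
z(G) = -27 + G
z(61 + E) - (14188 + 20162) = (-27 + (61 + 23)) - (14188 + 20162) = (-27 + 84) - 1*34350 = 57 - 34350 = -34293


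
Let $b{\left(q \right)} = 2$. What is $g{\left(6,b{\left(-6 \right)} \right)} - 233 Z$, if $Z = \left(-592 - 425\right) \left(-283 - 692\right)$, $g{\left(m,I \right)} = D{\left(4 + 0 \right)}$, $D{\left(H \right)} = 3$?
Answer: $-231036972$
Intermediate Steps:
$g{\left(m,I \right)} = 3$
$Z = 991575$ ($Z = \left(-1017\right) \left(-975\right) = 991575$)
$g{\left(6,b{\left(-6 \right)} \right)} - 233 Z = 3 - 231036975 = -231036972$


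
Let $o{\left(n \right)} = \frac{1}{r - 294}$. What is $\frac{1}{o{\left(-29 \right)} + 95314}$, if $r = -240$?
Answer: $\frac{534}{50897675} \approx 1.0492 \cdot 10^{-5}$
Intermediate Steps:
$o{\left(n \right)} = - \frac{1}{534}$ ($o{\left(n \right)} = \frac{1}{-240 - 294} = \frac{1}{-534} = - \frac{1}{534}$)
$\frac{1}{o{\left(-29 \right)} + 95314} = \frac{1}{- \frac{1}{534} + 95314} = \frac{1}{\frac{50897675}{534}} = \frac{534}{50897675}$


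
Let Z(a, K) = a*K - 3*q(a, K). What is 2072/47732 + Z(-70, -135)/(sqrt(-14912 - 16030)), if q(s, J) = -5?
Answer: 518/11933 - 3155*I*sqrt(382)/1146 ≈ 0.043409 - 53.808*I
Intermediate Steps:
Z(a, K) = 15 + K*a (Z(a, K) = a*K - 3*(-5) = K*a + 15 = 15 + K*a)
2072/47732 + Z(-70, -135)/(sqrt(-14912 - 16030)) = 2072/47732 + (15 - 135*(-70))/(sqrt(-14912 - 16030)) = 2072*(1/47732) + (15 + 9450)/(sqrt(-30942)) = 518/11933 + 9465/((9*I*sqrt(382))) = 518/11933 + 9465*(-I*sqrt(382)/3438) = 518/11933 - 3155*I*sqrt(382)/1146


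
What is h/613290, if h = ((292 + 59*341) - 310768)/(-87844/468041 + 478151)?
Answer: -135898980637/137250735318171630 ≈ -9.9015e-7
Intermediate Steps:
h = -135898980637/223794184347 (h = ((292 + 20119) - 310768)/(-87844*1/468041 + 478151) = (20411 - 310768)/(-87844/468041 + 478151) = -290357/223794184347/468041 = -290357*468041/223794184347 = -135898980637/223794184347 ≈ -0.60725)
h/613290 = -135898980637/223794184347/613290 = -135898980637/223794184347*1/613290 = -135898980637/137250735318171630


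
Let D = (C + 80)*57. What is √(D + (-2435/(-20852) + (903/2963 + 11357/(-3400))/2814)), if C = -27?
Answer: √164949931337514401264063287137/7389114407220 ≈ 54.965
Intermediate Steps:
D = 3021 (D = (-27 + 80)*57 = 53*57 = 3021)
√(D + (-2435/(-20852) + (903/2963 + 11357/(-3400))/2814)) = √(3021 + (-2435/(-20852) + (903/2963 + 11357/(-3400))/2814)) = √(3021 + (-2435*(-1/20852) + (903*(1/2963) + 11357*(-1/3400))*(1/2814))) = √(3021 + (2435/20852 + (903/2963 - 11357/3400)*(1/2814))) = √(3021 + (2435/20852 - 30580591/10074200*1/2814)) = √(3021 + (2435/20852 - 30580591/28348798800)) = √(3021 + 17097914648617/147782288144400) = √(446467390398881017/147782288144400) = √164949931337514401264063287137/7389114407220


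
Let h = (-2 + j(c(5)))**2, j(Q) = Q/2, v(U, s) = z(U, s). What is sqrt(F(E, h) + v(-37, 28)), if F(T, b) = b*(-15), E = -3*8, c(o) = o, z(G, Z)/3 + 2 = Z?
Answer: 3*sqrt(33)/2 ≈ 8.6169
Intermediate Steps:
z(G, Z) = -6 + 3*Z
v(U, s) = -6 + 3*s
E = -24
j(Q) = Q/2 (j(Q) = Q*(1/2) = Q/2)
h = 1/4 (h = (-2 + (1/2)*5)**2 = (-2 + 5/2)**2 = (1/2)**2 = 1/4 ≈ 0.25000)
F(T, b) = -15*b
sqrt(F(E, h) + v(-37, 28)) = sqrt(-15*1/4 + (-6 + 3*28)) = sqrt(-15/4 + (-6 + 84)) = sqrt(-15/4 + 78) = sqrt(297/4) = 3*sqrt(33)/2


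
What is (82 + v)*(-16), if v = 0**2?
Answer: -1312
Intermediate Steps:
v = 0
(82 + v)*(-16) = (82 + 0)*(-16) = 82*(-16) = -1312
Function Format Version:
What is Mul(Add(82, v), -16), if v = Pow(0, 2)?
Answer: -1312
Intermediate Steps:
v = 0
Mul(Add(82, v), -16) = Mul(Add(82, 0), -16) = Mul(82, -16) = -1312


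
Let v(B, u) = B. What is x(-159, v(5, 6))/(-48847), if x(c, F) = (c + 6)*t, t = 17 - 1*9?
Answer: 1224/48847 ≈ 0.025058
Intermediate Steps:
t = 8 (t = 17 - 9 = 8)
x(c, F) = 48 + 8*c (x(c, F) = (c + 6)*8 = (6 + c)*8 = 48 + 8*c)
x(-159, v(5, 6))/(-48847) = (48 + 8*(-159))/(-48847) = (48 - 1272)*(-1/48847) = -1224*(-1/48847) = 1224/48847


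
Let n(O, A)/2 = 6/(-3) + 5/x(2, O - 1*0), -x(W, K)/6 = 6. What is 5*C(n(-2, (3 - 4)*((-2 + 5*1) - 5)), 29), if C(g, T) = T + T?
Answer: 290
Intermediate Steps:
x(W, K) = -36 (x(W, K) = -6*6 = -36)
n(O, A) = -77/18 (n(O, A) = 2*(6/(-3) + 5/(-36)) = 2*(6*(-1/3) + 5*(-1/36)) = 2*(-2 - 5/36) = 2*(-77/36) = -77/18)
C(g, T) = 2*T
5*C(n(-2, (3 - 4)*((-2 + 5*1) - 5)), 29) = 5*(2*29) = 5*58 = 290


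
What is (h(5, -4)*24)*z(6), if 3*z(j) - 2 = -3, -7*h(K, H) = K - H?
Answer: 72/7 ≈ 10.286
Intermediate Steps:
h(K, H) = -K/7 + H/7 (h(K, H) = -(K - H)/7 = -K/7 + H/7)
z(j) = -⅓ (z(j) = ⅔ + (⅓)*(-3) = ⅔ - 1 = -⅓)
(h(5, -4)*24)*z(6) = ((-⅐*5 + (⅐)*(-4))*24)*(-⅓) = ((-5/7 - 4/7)*24)*(-⅓) = -9/7*24*(-⅓) = -216/7*(-⅓) = 72/7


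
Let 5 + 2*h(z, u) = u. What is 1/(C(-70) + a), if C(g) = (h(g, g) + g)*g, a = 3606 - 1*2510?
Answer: 1/8621 ≈ 0.00011600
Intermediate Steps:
a = 1096 (a = 3606 - 2510 = 1096)
h(z, u) = -5/2 + u/2
C(g) = g*(-5/2 + 3*g/2) (C(g) = ((-5/2 + g/2) + g)*g = (-5/2 + 3*g/2)*g = g*(-5/2 + 3*g/2))
1/(C(-70) + a) = 1/((½)*(-70)*(-5 + 3*(-70)) + 1096) = 1/((½)*(-70)*(-5 - 210) + 1096) = 1/((½)*(-70)*(-215) + 1096) = 1/(7525 + 1096) = 1/8621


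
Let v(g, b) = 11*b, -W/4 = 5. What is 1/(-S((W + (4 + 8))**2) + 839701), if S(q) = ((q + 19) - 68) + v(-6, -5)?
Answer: 1/839741 ≈ 1.1908e-6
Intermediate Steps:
W = -20 (W = -4*5 = -20)
S(q) = -104 + q (S(q) = ((q + 19) - 68) + 11*(-5) = ((19 + q) - 68) - 55 = (-49 + q) - 55 = -104 + q)
1/(-S((W + (4 + 8))**2) + 839701) = 1/(-(-104 + (-20 + (4 + 8))**2) + 839701) = 1/(-(-104 + (-20 + 12)**2) + 839701) = 1/(-(-104 + (-8)**2) + 839701) = 1/(-(-104 + 64) + 839701) = 1/(-1*(-40) + 839701) = 1/(40 + 839701) = 1/839741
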